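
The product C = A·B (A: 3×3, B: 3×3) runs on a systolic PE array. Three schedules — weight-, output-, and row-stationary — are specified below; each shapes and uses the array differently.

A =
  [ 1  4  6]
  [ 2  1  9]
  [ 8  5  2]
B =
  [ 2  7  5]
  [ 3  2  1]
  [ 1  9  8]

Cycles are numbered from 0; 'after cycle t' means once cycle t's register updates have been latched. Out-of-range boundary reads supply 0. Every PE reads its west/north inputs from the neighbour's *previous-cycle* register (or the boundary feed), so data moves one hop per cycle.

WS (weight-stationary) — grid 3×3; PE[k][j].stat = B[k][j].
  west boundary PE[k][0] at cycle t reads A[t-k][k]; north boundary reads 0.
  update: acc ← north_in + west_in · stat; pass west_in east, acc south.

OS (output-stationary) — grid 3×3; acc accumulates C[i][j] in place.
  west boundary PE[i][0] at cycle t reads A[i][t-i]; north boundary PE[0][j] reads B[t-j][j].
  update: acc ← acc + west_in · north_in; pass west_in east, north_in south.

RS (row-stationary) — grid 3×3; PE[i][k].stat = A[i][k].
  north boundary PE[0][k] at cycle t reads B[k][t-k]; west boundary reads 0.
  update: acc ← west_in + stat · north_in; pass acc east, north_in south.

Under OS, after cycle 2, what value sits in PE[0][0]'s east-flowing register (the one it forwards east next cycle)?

OS (3×3). Following PE[0][0] plus its west/north inputs:
  c0 r0c0: 2 / 1 / 2
  c1 r0c0: 14 / 4 / 3
  c2 r0c0: 20 / 6 / 1

register = 6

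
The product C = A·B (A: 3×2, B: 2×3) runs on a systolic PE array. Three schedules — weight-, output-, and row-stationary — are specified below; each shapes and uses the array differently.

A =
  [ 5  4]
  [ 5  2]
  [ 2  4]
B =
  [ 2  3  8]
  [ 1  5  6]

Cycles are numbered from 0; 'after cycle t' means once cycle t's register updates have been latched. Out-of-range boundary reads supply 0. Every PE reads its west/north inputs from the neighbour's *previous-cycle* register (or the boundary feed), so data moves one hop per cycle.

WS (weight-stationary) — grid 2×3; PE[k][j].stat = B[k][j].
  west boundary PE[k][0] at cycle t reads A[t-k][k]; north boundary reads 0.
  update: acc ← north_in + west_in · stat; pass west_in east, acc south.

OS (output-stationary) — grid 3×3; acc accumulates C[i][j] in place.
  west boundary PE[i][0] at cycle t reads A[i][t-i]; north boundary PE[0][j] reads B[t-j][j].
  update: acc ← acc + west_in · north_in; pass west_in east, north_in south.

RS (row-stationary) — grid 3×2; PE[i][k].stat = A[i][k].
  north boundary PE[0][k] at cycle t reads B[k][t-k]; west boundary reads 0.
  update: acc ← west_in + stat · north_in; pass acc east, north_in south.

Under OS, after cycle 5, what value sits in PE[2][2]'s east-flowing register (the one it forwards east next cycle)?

register = 4

Tracing OS — 3×3 array, target PE[2][2]:
  after 0 — PE[1][2] acc=0, pass-E 0, pass-S 0
  after 0 — PE[2][1] acc=0, pass-E 0, pass-S 0
  after 0 — PE[2][2] acc=0, pass-E 0, pass-S 0
  after 1 — PE[1][2] acc=0, pass-E 0, pass-S 0
  after 1 — PE[2][1] acc=0, pass-E 0, pass-S 0
  after 1 — PE[2][2] acc=0, pass-E 0, pass-S 0
  after 2 — PE[1][2] acc=0, pass-E 0, pass-S 0
  after 2 — PE[2][1] acc=0, pass-E 0, pass-S 0
  after 2 — PE[2][2] acc=0, pass-E 0, pass-S 0
  after 3 — PE[1][2] acc=40, pass-E 5, pass-S 8
  after 3 — PE[2][1] acc=6, pass-E 2, pass-S 3
  after 3 — PE[2][2] acc=0, pass-E 0, pass-S 0
  after 4 — PE[1][2] acc=52, pass-E 2, pass-S 6
  after 4 — PE[2][1] acc=26, pass-E 4, pass-S 5
  after 4 — PE[2][2] acc=16, pass-E 2, pass-S 8
  after 5 — PE[1][2] acc=52, pass-E 0, pass-S 0
  after 5 — PE[2][1] acc=26, pass-E 0, pass-S 0
  after 5 — PE[2][2] acc=40, pass-E 4, pass-S 6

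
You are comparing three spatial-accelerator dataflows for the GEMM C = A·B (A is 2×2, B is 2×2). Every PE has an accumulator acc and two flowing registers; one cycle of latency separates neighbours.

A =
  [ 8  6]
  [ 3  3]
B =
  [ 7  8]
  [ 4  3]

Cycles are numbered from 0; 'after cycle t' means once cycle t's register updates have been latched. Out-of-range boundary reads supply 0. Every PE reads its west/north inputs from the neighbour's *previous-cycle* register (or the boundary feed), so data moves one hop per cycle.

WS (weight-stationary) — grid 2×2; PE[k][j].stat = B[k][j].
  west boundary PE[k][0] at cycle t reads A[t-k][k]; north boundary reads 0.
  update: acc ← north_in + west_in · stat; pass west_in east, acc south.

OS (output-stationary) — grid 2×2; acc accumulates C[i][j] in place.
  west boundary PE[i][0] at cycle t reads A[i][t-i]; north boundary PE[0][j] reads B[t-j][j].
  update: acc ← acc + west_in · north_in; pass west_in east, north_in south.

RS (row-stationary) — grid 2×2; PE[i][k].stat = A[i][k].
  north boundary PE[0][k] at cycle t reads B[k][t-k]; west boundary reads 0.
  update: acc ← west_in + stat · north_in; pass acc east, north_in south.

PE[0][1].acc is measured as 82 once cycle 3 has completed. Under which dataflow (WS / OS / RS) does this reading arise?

dataflow = OS

— WS: 2×2; PE[0][1] trace:
  c0 r0c1: 0 / 0 / 0
  c1 r0c1: 64 / 8 / 64
  c2 r0c1: 24 / 3 / 24
  c3 r0c1: 0 / 0 / 0
— OS: 2×2; PE[0][1] trace:
  c0 r0c1: 0 / 0 / 0
  c1 r0c1: 64 / 8 / 8
  c2 r0c1: 82 / 6 / 3
  c3 r0c1: 82 / 0 / 0
— RS: 2×2; PE[0][1] trace:
  c0 r0c1: 0 / 0 / 0
  c1 r0c1: 80 / 80 / 4
  c2 r0c1: 82 / 82 / 3
  c3 r0c1: 0 / 0 / 0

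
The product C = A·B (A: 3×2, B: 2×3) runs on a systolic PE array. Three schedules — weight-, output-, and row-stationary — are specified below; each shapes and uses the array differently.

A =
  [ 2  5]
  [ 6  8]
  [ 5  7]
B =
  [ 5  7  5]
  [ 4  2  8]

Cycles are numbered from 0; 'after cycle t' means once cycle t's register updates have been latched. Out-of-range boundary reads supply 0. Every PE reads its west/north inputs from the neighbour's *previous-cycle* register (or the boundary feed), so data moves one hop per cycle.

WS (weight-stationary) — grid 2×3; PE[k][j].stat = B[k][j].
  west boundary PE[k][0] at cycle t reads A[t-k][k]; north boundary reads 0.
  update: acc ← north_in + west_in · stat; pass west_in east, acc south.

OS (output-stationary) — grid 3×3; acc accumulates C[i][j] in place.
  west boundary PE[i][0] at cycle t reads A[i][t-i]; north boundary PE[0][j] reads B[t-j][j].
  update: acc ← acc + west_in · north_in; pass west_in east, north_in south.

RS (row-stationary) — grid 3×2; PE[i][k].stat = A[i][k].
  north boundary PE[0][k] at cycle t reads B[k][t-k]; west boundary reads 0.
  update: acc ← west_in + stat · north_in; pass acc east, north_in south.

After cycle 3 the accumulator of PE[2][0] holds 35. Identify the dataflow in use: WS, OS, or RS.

— WS: 2×3 array has no PE[2][0].
— OS: 3×3; PE[2][0] trace:
  0: (2,0).acc=0  regs=<0,0>
  1: (2,0).acc=0  regs=<0,0>
  2: (2,0).acc=25  regs=<5,5>
  3: (2,0).acc=53  regs=<7,4>
— RS: 3×2; PE[2][0] trace:
  0: (2,0).acc=0  regs=<0,0>
  1: (2,0).acc=0  regs=<0,0>
  2: (2,0).acc=25  regs=<25,5>
  3: (2,0).acc=35  regs=<35,7>

dataflow = RS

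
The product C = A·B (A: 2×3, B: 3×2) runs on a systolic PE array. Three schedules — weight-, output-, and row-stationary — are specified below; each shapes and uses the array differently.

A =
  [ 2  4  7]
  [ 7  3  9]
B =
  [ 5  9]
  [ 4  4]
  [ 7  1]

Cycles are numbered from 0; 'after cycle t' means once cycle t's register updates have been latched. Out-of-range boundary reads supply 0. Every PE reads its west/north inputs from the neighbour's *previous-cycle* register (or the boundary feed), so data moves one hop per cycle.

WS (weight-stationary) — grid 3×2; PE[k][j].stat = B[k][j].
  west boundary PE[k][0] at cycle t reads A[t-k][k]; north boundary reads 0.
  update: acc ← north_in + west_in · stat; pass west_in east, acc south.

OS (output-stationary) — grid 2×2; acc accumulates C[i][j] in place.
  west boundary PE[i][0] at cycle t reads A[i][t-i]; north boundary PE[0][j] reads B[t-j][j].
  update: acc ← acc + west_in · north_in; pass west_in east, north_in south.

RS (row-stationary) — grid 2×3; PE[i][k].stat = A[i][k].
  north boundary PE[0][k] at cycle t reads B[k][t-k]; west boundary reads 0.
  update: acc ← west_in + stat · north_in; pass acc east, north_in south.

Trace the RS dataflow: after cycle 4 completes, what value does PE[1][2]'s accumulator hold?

RS on a 2×3 grid — tracing PE[1][2] and its feeders:
  c0 r0c2: 0 / 0 / 0
  c0 r1c1: 0 / 0 / 0
  c0 r1c2: 0 / 0 / 0
  c1 r0c2: 0 / 0 / 0
  c1 r1c1: 0 / 0 / 0
  c1 r1c2: 0 / 0 / 0
  c2 r0c2: 75 / 75 / 7
  c2 r1c1: 47 / 47 / 4
  c2 r1c2: 0 / 0 / 0
  c3 r0c2: 41 / 41 / 1
  c3 r1c1: 75 / 75 / 4
  c3 r1c2: 110 / 110 / 7
  c4 r0c2: 0 / 0 / 0
  c4 r1c1: 0 / 0 / 0
  c4 r1c2: 84 / 84 / 1

PE[1][2].acc = 84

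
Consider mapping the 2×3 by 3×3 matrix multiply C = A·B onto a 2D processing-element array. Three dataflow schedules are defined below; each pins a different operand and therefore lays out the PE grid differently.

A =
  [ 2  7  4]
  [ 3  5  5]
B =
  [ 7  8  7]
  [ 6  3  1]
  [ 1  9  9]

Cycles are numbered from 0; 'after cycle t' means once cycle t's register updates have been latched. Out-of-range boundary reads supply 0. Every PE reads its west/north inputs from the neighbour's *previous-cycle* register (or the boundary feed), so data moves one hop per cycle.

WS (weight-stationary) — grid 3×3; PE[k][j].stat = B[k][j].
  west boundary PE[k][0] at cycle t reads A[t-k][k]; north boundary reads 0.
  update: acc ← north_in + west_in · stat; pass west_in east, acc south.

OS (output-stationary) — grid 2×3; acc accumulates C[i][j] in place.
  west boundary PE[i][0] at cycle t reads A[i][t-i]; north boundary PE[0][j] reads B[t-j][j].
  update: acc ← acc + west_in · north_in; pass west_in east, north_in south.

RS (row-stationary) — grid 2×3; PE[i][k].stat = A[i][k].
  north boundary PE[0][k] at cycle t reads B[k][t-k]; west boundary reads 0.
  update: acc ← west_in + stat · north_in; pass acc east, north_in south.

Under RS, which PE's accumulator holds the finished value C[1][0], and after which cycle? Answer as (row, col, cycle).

RS — PE[1][2] is where C[1][0] collects:
  after 0 — PE[1][2] acc=0, pass-E 0, pass-S 0
  after 1 — PE[1][2] acc=0, pass-E 0, pass-S 0
  after 2 — PE[1][2] acc=0, pass-E 0, pass-S 0
  after 3 — PE[1][2] acc=56, pass-E 56, pass-S 1

(row, col, cycle) = (1, 2, 3)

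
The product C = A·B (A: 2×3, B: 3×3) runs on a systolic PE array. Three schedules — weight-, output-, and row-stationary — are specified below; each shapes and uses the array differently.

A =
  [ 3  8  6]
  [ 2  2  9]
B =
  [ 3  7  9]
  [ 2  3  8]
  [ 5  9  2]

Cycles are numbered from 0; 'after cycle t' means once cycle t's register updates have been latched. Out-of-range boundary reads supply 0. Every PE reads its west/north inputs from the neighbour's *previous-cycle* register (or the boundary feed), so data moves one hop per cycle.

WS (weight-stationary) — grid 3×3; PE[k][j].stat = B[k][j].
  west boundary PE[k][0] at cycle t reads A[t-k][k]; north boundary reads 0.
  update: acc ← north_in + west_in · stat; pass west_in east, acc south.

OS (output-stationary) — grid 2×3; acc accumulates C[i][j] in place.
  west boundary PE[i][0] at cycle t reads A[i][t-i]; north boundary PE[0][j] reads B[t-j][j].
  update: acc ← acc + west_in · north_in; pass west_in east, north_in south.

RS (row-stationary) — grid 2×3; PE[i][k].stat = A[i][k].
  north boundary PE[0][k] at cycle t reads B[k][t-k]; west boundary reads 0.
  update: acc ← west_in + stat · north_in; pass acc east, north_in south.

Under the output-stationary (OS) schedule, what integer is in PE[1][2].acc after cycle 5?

PE[1][2].acc = 52

OS (2×3). Following PE[1][2] plus its west/north inputs:
  after 0 — PE[0][2] acc=0, pass-E 0, pass-S 0
  after 0 — PE[1][1] acc=0, pass-E 0, pass-S 0
  after 0 — PE[1][2] acc=0, pass-E 0, pass-S 0
  after 1 — PE[0][2] acc=0, pass-E 0, pass-S 0
  after 1 — PE[1][1] acc=0, pass-E 0, pass-S 0
  after 1 — PE[1][2] acc=0, pass-E 0, pass-S 0
  after 2 — PE[0][2] acc=27, pass-E 3, pass-S 9
  after 2 — PE[1][1] acc=14, pass-E 2, pass-S 7
  after 2 — PE[1][2] acc=0, pass-E 0, pass-S 0
  after 3 — PE[0][2] acc=91, pass-E 8, pass-S 8
  after 3 — PE[1][1] acc=20, pass-E 2, pass-S 3
  after 3 — PE[1][2] acc=18, pass-E 2, pass-S 9
  after 4 — PE[0][2] acc=103, pass-E 6, pass-S 2
  after 4 — PE[1][1] acc=101, pass-E 9, pass-S 9
  after 4 — PE[1][2] acc=34, pass-E 2, pass-S 8
  after 5 — PE[0][2] acc=103, pass-E 0, pass-S 0
  after 5 — PE[1][1] acc=101, pass-E 0, pass-S 0
  after 5 — PE[1][2] acc=52, pass-E 9, pass-S 2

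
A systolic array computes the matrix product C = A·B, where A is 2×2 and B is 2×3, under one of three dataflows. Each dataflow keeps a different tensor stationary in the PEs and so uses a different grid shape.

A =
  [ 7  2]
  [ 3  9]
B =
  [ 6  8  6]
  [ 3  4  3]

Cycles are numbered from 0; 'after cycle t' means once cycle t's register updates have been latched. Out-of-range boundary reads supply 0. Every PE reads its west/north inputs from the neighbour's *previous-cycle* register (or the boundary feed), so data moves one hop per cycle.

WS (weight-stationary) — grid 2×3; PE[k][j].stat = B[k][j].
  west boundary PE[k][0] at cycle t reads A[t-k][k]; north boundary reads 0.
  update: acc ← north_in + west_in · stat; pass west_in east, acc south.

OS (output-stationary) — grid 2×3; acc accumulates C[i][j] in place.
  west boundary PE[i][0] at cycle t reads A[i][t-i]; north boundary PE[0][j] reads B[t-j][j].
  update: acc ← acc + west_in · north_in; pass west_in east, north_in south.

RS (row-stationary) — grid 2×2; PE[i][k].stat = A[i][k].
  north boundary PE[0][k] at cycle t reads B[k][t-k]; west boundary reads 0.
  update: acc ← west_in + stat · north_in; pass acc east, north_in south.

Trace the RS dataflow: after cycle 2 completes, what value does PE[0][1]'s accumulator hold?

PE[0][1].acc = 64

RS (2×2). Following PE[0][1] plus its west/north inputs:
  [0] (0,0) acc=42 (h:42 v:6)
  [0] (0,1) acc=0 (h:0 v:0)
  [1] (0,0) acc=56 (h:56 v:8)
  [1] (0,1) acc=48 (h:48 v:3)
  [2] (0,0) acc=42 (h:42 v:6)
  [2] (0,1) acc=64 (h:64 v:4)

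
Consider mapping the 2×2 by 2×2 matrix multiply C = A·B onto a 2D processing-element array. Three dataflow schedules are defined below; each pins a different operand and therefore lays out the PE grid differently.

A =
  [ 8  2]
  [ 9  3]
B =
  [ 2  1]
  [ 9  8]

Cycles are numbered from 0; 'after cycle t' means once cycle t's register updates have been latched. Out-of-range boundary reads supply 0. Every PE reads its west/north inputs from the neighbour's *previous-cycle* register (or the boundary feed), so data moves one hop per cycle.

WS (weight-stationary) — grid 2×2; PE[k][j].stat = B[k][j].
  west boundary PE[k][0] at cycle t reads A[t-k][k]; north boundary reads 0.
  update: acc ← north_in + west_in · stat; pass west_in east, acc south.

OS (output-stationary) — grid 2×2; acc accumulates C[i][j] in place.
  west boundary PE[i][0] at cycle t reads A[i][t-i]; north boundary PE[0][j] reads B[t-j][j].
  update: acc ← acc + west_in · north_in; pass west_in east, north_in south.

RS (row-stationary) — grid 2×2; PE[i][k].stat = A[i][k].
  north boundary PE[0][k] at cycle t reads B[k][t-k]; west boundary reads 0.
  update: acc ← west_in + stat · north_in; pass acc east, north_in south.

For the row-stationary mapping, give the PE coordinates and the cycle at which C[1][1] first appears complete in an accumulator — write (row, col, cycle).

Under RS, C[1][1] lands at PE[1][1]:
  c0 r1c1: 0 / 0 / 0
  c1 r1c1: 0 / 0 / 0
  c2 r1c1: 45 / 45 / 9
  c3 r1c1: 33 / 33 / 8

(row, col, cycle) = (1, 1, 3)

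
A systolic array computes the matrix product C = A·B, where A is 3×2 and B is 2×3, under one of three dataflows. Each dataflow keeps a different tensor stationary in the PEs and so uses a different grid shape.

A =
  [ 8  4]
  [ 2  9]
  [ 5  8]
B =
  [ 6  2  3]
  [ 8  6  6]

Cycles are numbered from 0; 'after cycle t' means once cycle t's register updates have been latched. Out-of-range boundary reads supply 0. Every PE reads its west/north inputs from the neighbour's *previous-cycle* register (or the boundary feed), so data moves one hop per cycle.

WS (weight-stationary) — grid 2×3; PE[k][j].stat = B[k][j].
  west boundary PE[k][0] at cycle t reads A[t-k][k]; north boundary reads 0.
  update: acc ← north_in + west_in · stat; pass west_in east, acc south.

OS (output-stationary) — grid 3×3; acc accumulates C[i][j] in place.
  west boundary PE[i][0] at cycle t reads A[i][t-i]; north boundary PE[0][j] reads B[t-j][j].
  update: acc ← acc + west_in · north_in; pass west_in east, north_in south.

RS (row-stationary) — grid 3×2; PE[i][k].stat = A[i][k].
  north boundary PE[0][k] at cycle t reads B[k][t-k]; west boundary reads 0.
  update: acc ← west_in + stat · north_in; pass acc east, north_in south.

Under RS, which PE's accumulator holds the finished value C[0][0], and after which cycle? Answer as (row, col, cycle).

RS — PE[0][1] is where C[0][0] collects:
  [0] (0,1) acc=0 (h:0 v:0)
  [1] (0,1) acc=80 (h:80 v:8)

(row, col, cycle) = (0, 1, 1)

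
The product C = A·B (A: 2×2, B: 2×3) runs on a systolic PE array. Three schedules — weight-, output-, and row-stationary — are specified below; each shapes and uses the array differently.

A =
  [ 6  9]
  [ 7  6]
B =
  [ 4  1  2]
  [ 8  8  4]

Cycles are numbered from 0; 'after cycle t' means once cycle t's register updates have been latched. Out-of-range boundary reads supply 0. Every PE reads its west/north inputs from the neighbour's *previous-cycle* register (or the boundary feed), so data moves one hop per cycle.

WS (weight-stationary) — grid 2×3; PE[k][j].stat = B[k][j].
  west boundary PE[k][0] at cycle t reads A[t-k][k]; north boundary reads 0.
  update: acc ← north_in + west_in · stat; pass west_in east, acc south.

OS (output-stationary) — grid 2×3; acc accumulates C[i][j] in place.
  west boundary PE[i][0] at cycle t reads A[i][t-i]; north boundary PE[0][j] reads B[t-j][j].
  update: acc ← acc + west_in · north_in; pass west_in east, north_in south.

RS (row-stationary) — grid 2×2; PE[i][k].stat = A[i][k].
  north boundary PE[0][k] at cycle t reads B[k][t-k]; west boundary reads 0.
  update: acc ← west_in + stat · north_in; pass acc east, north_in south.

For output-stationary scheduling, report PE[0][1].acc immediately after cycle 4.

OS (2×3). Following PE[0][1] plus its west/north inputs:
  t=0 PE[0][0]: acc=24 h=6 v=4
  t=0 PE[0][1]: acc=0 h=0 v=0
  t=1 PE[0][0]: acc=96 h=9 v=8
  t=1 PE[0][1]: acc=6 h=6 v=1
  t=2 PE[0][0]: acc=96 h=0 v=0
  t=2 PE[0][1]: acc=78 h=9 v=8
  t=3 PE[0][0]: acc=96 h=0 v=0
  t=3 PE[0][1]: acc=78 h=0 v=0
  t=4 PE[0][0]: acc=96 h=0 v=0
  t=4 PE[0][1]: acc=78 h=0 v=0

PE[0][1].acc = 78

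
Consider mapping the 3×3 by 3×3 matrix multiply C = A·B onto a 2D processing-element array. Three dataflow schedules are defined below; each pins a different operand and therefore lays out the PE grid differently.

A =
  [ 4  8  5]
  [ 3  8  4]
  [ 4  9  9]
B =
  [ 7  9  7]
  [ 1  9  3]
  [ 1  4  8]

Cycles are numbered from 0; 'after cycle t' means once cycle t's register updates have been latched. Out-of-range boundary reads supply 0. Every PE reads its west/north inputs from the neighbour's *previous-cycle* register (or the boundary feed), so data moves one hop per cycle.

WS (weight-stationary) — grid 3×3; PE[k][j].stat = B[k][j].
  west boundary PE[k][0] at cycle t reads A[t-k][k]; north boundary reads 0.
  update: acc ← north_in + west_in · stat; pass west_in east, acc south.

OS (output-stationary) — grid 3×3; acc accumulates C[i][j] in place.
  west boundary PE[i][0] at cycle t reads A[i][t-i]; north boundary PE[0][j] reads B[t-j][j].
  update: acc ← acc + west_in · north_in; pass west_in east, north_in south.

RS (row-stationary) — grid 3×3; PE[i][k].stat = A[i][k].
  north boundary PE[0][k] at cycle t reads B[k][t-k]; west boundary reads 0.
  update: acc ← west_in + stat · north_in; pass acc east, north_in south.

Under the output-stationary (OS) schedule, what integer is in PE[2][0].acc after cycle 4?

OS 3×3: PE[2][0] cycle-by-cycle (with neighbour feeds):
  0: (1,0).acc=0  regs=<0,0>
  0: (2,0).acc=0  regs=<0,0>
  1: (1,0).acc=21  regs=<3,7>
  1: (2,0).acc=0  regs=<0,0>
  2: (1,0).acc=29  regs=<8,1>
  2: (2,0).acc=28  regs=<4,7>
  3: (1,0).acc=33  regs=<4,1>
  3: (2,0).acc=37  regs=<9,1>
  4: (1,0).acc=33  regs=<0,0>
  4: (2,0).acc=46  regs=<9,1>

PE[2][0].acc = 46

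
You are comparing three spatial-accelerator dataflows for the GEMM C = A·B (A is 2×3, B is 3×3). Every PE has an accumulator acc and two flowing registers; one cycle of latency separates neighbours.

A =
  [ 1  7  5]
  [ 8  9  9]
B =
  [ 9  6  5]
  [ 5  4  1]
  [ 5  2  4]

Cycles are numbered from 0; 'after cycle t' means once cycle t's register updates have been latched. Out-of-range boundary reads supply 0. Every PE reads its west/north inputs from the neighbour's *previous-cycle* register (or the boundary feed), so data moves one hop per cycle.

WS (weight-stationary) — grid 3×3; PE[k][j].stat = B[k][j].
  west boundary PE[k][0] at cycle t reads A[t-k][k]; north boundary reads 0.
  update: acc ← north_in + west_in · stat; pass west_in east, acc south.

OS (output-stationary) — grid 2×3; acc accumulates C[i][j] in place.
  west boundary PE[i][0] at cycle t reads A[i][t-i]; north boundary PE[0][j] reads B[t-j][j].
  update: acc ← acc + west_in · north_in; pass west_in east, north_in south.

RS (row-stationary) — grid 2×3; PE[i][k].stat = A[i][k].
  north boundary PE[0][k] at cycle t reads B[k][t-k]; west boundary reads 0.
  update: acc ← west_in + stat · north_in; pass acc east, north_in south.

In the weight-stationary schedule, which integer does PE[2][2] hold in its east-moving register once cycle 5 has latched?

WS (3×3). Following PE[2][2] plus its west/north inputs:
  c0 r1c2: 0 / 0 / 0
  c0 r2c1: 0 / 0 / 0
  c0 r2c2: 0 / 0 / 0
  c1 r1c2: 0 / 0 / 0
  c1 r2c1: 0 / 0 / 0
  c1 r2c2: 0 / 0 / 0
  c2 r1c2: 0 / 0 / 0
  c2 r2c1: 0 / 0 / 0
  c2 r2c2: 0 / 0 / 0
  c3 r1c2: 12 / 7 / 12
  c3 r2c1: 44 / 5 / 44
  c3 r2c2: 0 / 0 / 0
  c4 r1c2: 49 / 9 / 49
  c4 r2c1: 102 / 9 / 102
  c4 r2c2: 32 / 5 / 32
  c5 r1c2: 0 / 0 / 0
  c5 r2c1: 0 / 0 / 0
  c5 r2c2: 85 / 9 / 85

register = 9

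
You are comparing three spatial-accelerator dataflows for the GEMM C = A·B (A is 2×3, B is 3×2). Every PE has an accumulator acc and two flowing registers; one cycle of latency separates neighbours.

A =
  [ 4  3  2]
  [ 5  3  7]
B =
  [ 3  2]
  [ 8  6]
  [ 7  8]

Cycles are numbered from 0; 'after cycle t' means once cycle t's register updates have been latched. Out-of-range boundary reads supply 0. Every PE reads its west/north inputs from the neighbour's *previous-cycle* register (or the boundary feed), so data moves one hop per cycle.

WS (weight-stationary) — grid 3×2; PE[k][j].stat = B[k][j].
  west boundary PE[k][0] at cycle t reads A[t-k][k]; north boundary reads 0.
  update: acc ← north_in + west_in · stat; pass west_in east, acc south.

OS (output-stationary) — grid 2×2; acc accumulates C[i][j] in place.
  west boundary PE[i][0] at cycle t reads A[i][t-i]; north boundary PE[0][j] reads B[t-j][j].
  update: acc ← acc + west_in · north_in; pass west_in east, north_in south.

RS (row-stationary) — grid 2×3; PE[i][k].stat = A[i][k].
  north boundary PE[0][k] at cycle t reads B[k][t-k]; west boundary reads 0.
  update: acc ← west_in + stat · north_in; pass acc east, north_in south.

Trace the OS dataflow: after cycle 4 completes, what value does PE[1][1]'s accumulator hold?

Tracing OS — 2×2 array, target PE[1][1]:
  c0 r0c1: 0 / 0 / 0
  c0 r1c0: 0 / 0 / 0
  c0 r1c1: 0 / 0 / 0
  c1 r0c1: 8 / 4 / 2
  c1 r1c0: 15 / 5 / 3
  c1 r1c1: 0 / 0 / 0
  c2 r0c1: 26 / 3 / 6
  c2 r1c0: 39 / 3 / 8
  c2 r1c1: 10 / 5 / 2
  c3 r0c1: 42 / 2 / 8
  c3 r1c0: 88 / 7 / 7
  c3 r1c1: 28 / 3 / 6
  c4 r0c1: 42 / 0 / 0
  c4 r1c0: 88 / 0 / 0
  c4 r1c1: 84 / 7 / 8

PE[1][1].acc = 84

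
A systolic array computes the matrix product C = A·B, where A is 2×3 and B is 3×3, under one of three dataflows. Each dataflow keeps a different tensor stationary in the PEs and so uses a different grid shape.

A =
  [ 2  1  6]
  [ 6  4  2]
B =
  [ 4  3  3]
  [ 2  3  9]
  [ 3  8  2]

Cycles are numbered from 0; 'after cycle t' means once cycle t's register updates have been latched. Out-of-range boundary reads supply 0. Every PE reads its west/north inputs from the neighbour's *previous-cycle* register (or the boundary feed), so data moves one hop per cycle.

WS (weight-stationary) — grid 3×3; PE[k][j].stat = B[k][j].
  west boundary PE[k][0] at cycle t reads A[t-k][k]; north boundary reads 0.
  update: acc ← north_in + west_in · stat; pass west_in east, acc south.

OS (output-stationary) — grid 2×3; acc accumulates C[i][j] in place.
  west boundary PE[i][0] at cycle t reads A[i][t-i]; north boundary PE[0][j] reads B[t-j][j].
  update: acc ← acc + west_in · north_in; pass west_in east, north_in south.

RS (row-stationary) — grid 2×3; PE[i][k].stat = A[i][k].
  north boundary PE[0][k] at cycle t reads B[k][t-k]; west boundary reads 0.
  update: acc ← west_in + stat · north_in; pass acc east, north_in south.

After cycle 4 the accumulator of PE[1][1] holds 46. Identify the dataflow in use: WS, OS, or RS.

dataflow = OS

WS (3×3 grid), PE[1][1]:
  c0 r1c1: 0 / 0 / 0
  c1 r1c1: 0 / 0 / 0
  c2 r1c1: 9 / 1 / 9
  c3 r1c1: 30 / 4 / 30
  c4 r1c1: 0 / 0 / 0
OS (2×3 grid), PE[1][1]:
  c0 r1c1: 0 / 0 / 0
  c1 r1c1: 0 / 0 / 0
  c2 r1c1: 18 / 6 / 3
  c3 r1c1: 30 / 4 / 3
  c4 r1c1: 46 / 2 / 8
RS (2×3 grid), PE[1][1]:
  c0 r1c1: 0 / 0 / 0
  c1 r1c1: 0 / 0 / 0
  c2 r1c1: 32 / 32 / 2
  c3 r1c1: 30 / 30 / 3
  c4 r1c1: 54 / 54 / 9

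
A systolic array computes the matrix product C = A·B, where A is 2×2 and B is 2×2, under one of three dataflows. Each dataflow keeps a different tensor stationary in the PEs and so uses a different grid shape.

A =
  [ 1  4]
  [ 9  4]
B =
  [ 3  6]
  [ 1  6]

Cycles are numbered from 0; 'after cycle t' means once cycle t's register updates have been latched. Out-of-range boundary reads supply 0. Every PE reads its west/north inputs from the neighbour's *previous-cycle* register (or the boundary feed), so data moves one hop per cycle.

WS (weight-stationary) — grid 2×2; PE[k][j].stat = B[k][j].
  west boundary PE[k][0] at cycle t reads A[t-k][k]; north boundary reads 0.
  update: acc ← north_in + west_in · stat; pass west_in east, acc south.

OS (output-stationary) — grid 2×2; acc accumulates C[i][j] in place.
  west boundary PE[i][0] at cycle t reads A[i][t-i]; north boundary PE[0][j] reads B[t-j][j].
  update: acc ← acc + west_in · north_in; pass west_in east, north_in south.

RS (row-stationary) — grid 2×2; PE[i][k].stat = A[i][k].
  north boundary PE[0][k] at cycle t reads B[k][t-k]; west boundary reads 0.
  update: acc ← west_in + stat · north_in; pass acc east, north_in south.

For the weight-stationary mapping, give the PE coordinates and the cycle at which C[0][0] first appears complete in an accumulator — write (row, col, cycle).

(row, col, cycle) = (1, 0, 1)

Under WS, C[0][0] lands at PE[1][0]:
  @0  [1,0]  acc 0  |  →0  ↓0
  @1  [1,0]  acc 7  |  →4  ↓7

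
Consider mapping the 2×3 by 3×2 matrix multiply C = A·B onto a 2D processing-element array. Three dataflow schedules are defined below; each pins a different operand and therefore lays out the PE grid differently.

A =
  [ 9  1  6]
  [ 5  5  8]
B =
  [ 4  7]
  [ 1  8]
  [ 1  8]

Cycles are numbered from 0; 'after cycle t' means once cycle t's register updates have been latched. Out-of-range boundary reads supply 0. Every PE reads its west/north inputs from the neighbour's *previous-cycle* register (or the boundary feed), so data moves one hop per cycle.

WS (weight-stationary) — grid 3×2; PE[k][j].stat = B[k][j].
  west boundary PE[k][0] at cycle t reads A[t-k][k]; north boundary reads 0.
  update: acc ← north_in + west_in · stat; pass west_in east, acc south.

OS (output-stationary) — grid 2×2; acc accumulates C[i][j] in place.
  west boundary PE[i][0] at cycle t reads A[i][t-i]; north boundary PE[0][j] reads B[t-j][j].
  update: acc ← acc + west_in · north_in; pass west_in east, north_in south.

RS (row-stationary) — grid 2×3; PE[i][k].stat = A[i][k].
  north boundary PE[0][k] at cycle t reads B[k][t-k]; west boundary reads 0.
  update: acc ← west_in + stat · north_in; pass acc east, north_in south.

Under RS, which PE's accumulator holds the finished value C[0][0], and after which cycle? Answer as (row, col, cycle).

Under RS, C[0][0] lands at PE[0][2]:
  cycle 0: PE[0][2] → acc 0, east 0, south 0
  cycle 1: PE[0][2] → acc 0, east 0, south 0
  cycle 2: PE[0][2] → acc 43, east 43, south 1

(row, col, cycle) = (0, 2, 2)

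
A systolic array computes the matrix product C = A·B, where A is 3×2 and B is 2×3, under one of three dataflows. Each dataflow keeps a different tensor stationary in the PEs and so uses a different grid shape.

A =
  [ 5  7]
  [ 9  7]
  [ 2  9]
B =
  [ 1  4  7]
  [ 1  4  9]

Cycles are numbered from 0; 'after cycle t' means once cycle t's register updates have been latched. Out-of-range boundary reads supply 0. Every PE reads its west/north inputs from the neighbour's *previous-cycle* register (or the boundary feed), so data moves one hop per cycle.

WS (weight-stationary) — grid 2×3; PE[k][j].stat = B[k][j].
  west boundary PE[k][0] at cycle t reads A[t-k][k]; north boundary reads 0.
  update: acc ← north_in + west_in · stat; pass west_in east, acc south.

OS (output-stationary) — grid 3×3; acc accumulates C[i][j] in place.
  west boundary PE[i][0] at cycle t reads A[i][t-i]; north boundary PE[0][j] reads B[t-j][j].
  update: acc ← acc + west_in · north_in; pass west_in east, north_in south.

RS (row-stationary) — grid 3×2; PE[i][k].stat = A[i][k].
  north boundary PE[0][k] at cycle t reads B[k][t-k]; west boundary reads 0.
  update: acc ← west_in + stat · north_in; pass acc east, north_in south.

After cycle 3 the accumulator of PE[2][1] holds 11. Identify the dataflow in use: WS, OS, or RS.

WS (2×3): PE[2][1] does not exist.
OS (3×3 grid), PE[2][1]:
  t=0 PE[2][1]: acc=0 h=0 v=0
  t=1 PE[2][1]: acc=0 h=0 v=0
  t=2 PE[2][1]: acc=0 h=0 v=0
  t=3 PE[2][1]: acc=8 h=2 v=4
RS (3×2 grid), PE[2][1]:
  t=0 PE[2][1]: acc=0 h=0 v=0
  t=1 PE[2][1]: acc=0 h=0 v=0
  t=2 PE[2][1]: acc=0 h=0 v=0
  t=3 PE[2][1]: acc=11 h=11 v=1

dataflow = RS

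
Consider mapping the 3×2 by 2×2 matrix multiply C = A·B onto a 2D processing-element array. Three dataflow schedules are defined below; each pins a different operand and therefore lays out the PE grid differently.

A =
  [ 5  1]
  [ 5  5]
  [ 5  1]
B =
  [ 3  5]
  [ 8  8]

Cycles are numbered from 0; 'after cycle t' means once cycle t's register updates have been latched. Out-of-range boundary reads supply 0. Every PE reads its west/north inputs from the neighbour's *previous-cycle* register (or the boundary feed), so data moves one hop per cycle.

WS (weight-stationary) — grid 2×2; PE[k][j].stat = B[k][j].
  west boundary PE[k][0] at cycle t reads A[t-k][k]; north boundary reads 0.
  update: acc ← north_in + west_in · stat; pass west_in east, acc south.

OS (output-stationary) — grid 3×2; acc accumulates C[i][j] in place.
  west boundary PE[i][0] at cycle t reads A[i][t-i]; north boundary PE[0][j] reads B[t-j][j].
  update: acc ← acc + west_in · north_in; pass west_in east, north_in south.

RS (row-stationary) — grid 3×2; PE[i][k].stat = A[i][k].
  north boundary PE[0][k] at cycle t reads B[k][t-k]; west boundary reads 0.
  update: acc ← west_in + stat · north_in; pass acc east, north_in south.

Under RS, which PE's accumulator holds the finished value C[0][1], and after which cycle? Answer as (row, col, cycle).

(row, col, cycle) = (0, 1, 2)

Under RS, C[0][1] lands at PE[0][1]:
  step 0 · PE0,1: acc=0; fwd→0 fwd↓0
  step 1 · PE0,1: acc=23; fwd→23 fwd↓8
  step 2 · PE0,1: acc=33; fwd→33 fwd↓8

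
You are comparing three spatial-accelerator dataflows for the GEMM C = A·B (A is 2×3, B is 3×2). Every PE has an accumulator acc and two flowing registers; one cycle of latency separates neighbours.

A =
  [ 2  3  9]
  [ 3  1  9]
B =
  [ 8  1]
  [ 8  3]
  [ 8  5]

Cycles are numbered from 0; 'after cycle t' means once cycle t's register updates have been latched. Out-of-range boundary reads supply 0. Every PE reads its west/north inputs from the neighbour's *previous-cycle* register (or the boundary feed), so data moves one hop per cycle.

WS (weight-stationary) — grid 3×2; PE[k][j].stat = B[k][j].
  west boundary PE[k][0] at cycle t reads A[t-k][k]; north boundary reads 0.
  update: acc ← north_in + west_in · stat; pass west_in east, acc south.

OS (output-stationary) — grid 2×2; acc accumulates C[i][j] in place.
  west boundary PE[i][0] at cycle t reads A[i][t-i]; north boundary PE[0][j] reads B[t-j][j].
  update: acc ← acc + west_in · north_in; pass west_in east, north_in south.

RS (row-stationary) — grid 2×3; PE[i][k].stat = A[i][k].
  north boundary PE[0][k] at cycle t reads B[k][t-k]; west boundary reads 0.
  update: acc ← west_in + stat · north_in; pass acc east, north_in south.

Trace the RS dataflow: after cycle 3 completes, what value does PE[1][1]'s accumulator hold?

RS on a 2×3 grid — tracing PE[1][1] and its feeders:
  0: (0,1).acc=0  regs=<0,0>
  0: (1,0).acc=0  regs=<0,0>
  0: (1,1).acc=0  regs=<0,0>
  1: (0,1).acc=40  regs=<40,8>
  1: (1,0).acc=24  regs=<24,8>
  1: (1,1).acc=0  regs=<0,0>
  2: (0,1).acc=11  regs=<11,3>
  2: (1,0).acc=3  regs=<3,1>
  2: (1,1).acc=32  regs=<32,8>
  3: (0,1).acc=0  regs=<0,0>
  3: (1,0).acc=0  regs=<0,0>
  3: (1,1).acc=6  regs=<6,3>

PE[1][1].acc = 6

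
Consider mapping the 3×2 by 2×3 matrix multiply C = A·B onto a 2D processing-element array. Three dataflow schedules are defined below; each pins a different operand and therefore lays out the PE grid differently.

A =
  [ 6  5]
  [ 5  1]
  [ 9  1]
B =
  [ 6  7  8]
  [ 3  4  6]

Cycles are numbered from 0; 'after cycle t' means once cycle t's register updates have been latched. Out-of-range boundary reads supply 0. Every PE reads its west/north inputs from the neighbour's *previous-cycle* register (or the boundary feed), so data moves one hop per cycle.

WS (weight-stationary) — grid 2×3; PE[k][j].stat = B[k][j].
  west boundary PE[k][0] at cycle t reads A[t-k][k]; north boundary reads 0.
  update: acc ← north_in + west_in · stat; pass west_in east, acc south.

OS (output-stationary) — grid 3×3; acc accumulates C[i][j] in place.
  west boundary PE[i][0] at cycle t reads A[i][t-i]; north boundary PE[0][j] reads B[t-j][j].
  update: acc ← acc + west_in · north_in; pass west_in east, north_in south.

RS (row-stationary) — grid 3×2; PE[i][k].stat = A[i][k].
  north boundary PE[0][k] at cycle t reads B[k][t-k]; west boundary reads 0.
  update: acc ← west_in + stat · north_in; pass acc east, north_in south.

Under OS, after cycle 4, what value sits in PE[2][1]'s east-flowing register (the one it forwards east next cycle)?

OS on a 3×3 grid — tracing PE[2][1] and its feeders:
  c0 r1c1: 0 / 0 / 0
  c0 r2c0: 0 / 0 / 0
  c0 r2c1: 0 / 0 / 0
  c1 r1c1: 0 / 0 / 0
  c1 r2c0: 0 / 0 / 0
  c1 r2c1: 0 / 0 / 0
  c2 r1c1: 35 / 5 / 7
  c2 r2c0: 54 / 9 / 6
  c2 r2c1: 0 / 0 / 0
  c3 r1c1: 39 / 1 / 4
  c3 r2c0: 57 / 1 / 3
  c3 r2c1: 63 / 9 / 7
  c4 r1c1: 39 / 0 / 0
  c4 r2c0: 57 / 0 / 0
  c4 r2c1: 67 / 1 / 4

register = 1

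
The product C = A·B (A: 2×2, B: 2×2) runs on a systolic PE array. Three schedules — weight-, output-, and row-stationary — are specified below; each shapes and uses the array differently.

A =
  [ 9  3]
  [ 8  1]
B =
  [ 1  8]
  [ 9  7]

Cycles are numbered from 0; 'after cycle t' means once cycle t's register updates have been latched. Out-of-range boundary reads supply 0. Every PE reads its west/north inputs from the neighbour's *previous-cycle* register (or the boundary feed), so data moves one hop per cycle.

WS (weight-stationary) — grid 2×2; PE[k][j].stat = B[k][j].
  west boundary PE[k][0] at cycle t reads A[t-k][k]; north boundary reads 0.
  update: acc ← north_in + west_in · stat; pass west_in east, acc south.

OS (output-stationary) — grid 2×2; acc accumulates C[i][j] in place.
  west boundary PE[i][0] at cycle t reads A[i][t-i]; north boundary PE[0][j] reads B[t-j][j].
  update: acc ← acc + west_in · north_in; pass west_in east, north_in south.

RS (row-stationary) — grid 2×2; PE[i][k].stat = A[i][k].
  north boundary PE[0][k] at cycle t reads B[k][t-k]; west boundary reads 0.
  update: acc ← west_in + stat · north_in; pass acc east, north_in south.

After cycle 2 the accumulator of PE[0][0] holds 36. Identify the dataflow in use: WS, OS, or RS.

WS [2×2] PE[0][0] across cycles:
  [0] (0,0) acc=9 (h:9 v:9)
  [1] (0,0) acc=8 (h:8 v:8)
  [2] (0,0) acc=0 (h:0 v:0)
OS [2×2] PE[0][0] across cycles:
  [0] (0,0) acc=9 (h:9 v:1)
  [1] (0,0) acc=36 (h:3 v:9)
  [2] (0,0) acc=36 (h:0 v:0)
RS [2×2] PE[0][0] across cycles:
  [0] (0,0) acc=9 (h:9 v:1)
  [1] (0,0) acc=72 (h:72 v:8)
  [2] (0,0) acc=0 (h:0 v:0)

dataflow = OS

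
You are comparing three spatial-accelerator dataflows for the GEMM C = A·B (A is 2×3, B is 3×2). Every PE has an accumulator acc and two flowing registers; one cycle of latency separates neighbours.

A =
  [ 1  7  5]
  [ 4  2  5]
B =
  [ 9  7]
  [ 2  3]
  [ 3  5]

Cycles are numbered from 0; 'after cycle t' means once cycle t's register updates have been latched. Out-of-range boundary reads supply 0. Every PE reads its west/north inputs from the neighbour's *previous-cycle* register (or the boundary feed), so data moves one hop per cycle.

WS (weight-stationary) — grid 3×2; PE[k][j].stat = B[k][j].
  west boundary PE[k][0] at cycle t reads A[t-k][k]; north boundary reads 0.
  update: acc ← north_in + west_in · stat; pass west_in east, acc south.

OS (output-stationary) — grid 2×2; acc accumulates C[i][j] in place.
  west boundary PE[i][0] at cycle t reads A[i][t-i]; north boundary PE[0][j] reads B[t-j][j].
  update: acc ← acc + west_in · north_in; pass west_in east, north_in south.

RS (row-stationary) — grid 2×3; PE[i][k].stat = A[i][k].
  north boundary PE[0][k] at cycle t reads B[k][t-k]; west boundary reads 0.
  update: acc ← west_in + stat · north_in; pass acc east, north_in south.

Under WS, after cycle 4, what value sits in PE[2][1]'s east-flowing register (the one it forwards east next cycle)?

WS (3×2). Following PE[2][1] plus its west/north inputs:
  0: (1,1).acc=0  regs=<0,0>
  0: (2,0).acc=0  regs=<0,0>
  0: (2,1).acc=0  regs=<0,0>
  1: (1,1).acc=0  regs=<0,0>
  1: (2,0).acc=0  regs=<0,0>
  1: (2,1).acc=0  regs=<0,0>
  2: (1,1).acc=28  regs=<7,28>
  2: (2,0).acc=38  regs=<5,38>
  2: (2,1).acc=0  regs=<0,0>
  3: (1,1).acc=34  regs=<2,34>
  3: (2,0).acc=55  regs=<5,55>
  3: (2,1).acc=53  regs=<5,53>
  4: (1,1).acc=0  regs=<0,0>
  4: (2,0).acc=0  regs=<0,0>
  4: (2,1).acc=59  regs=<5,59>

register = 5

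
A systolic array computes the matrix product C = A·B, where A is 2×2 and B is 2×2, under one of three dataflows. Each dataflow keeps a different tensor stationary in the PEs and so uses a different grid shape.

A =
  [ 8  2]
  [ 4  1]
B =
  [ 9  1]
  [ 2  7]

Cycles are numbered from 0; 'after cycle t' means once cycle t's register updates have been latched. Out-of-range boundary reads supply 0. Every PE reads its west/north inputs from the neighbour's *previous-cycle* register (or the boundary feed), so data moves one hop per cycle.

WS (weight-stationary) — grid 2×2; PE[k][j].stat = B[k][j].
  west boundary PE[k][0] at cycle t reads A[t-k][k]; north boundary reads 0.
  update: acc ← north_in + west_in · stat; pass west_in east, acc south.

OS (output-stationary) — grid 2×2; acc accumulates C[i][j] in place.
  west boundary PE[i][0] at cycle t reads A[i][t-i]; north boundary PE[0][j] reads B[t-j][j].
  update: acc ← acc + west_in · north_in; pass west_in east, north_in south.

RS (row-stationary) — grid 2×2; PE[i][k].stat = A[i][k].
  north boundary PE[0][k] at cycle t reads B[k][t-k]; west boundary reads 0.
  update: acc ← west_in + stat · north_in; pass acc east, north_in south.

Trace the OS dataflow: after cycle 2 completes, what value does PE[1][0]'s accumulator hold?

PE[1][0].acc = 38

OS 2×2: PE[1][0] cycle-by-cycle (with neighbour feeds):
  cycle 0: PE[0][0] → acc 72, east 8, south 9
  cycle 0: PE[1][0] → acc 0, east 0, south 0
  cycle 1: PE[0][0] → acc 76, east 2, south 2
  cycle 1: PE[1][0] → acc 36, east 4, south 9
  cycle 2: PE[0][0] → acc 76, east 0, south 0
  cycle 2: PE[1][0] → acc 38, east 1, south 2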